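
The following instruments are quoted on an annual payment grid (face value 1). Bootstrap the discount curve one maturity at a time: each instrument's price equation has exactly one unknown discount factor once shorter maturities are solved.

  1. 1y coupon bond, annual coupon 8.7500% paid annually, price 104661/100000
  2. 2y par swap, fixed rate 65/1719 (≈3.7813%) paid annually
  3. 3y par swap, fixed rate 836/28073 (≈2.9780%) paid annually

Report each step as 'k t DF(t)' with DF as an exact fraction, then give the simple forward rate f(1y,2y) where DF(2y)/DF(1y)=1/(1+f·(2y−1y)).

1 1 1203/1250
2 2 1857/2000
3 3 2291/2500
f(1y,2y) = ((1203/1250)/(1857/2000) − 1)/(1) = 113/3095 ≈ 3.6511%

step 1 [1y] bond c/1=7/80: DF=(104661/100000 − 7/80·(0))/(1+7/80) = 1203/1250 ≈ 0.962400
step 2 [2y] swap r/1=65/1719: DF=(1 − 65/1719·(0.962400))/(1+65/1719) = 1857/2000 ≈ 0.928500
step 3 [3y] swap r/1=836/28073: DF=(1 − 836/28073·(0.962400+0.928500))/(1+836/28073) = 2291/2500 ≈ 0.916400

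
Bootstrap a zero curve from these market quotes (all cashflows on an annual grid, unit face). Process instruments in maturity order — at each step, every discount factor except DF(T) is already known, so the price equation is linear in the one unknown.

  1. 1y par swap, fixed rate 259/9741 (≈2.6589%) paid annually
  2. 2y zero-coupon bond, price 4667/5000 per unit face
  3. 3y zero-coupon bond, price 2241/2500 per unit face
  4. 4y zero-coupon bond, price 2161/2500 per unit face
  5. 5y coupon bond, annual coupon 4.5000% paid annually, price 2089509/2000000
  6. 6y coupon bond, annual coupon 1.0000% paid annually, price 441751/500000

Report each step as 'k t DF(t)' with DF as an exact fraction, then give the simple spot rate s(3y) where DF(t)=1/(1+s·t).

step 1 [1y] swap r/1=259/9741: DF=(1 − 259/9741·(0))/(1+259/9741) = 9741/10000 ≈ 0.974100
step 2 [2y] zero: DF = P = 4667/5000 ≈ 0.933400
step 3 [3y] zero: DF = P = 2241/2500 ≈ 0.896400
step 4 [4y] zero: DF = P = 2161/2500 ≈ 0.864400
step 5 [5y] bond c/1=9/200: DF=(2089509/2000000 − 9/200·(0.974100+0.933400+0.896400+0.864400))/(1+9/200) = 4209/5000 ≈ 0.841800
step 6 [6y] bond c/1=1/100: DF=(441751/500000 − 1/100·(0.974100+0.933400+0.896400+0.864400+0.841800))/(1+1/100) = 8301/10000 ≈ 0.830100

1 1 9741/10000
2 2 4667/5000
3 3 2241/2500
4 4 2161/2500
5 5 4209/5000
6 6 8301/10000
s(3y) = (1/(2241/2500) − 1)/(3) = 259/6723 ≈ 3.8524%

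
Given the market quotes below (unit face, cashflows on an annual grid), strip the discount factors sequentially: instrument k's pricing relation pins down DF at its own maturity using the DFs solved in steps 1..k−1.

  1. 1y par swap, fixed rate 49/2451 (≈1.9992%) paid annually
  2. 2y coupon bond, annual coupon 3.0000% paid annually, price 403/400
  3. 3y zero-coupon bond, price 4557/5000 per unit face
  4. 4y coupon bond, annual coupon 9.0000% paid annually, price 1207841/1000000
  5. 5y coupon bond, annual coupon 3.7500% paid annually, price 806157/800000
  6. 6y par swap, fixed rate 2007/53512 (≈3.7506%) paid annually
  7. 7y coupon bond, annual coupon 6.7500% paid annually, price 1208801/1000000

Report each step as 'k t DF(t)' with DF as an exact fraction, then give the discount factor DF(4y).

1 1 2451/2500
2 2 1187/1250
3 3 4557/5000
4 4 1747/2000
5 5 837/1000
6 6 7993/10000
7 7 397/500
DF(4y) = 1747/2000 ≈ 0.873500

step 1 [1y] swap r/1=49/2451: DF=(1 − 49/2451·(0))/(1+49/2451) = 2451/2500 ≈ 0.980400
step 2 [2y] bond c/1=3/100: DF=(403/400 − 3/100·(0.980400))/(1+3/100) = 1187/1250 ≈ 0.949600
step 3 [3y] zero: DF = P = 4557/5000 ≈ 0.911400
step 4 [4y] bond c/1=9/100: DF=(1207841/1000000 − 9/100·(0.980400+0.949600+0.911400))/(1+9/100) = 1747/2000 ≈ 0.873500
step 5 [5y] bond c/1=3/80: DF=(806157/800000 − 3/80·(0.980400+0.949600+0.911400+0.873500))/(1+3/80) = 837/1000 ≈ 0.837000
step 6 [6y] swap r/1=2007/53512: DF=(1 − 2007/53512·(0.980400+0.949600+0.911400+0.873500+0.837000))/(1+2007/53512) = 7993/10000 ≈ 0.799300
step 7 [7y] bond c/1=27/400: DF=(1208801/1000000 − 27/400·(0.980400+0.949600+0.911400+0.873500+0.837000+0.799300))/(1+27/400) = 397/500 ≈ 0.794000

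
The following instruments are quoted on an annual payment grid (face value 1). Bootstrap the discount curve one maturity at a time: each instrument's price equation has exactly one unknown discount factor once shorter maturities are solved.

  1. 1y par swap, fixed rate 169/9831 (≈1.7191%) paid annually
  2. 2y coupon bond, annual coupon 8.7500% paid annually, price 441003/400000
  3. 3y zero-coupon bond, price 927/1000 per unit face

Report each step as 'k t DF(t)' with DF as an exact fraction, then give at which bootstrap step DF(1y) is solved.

1 1 9831/10000
2 2 9347/10000
3 3 927/1000
DF(1y) is solved at step 1

step 1 [1y] swap r/1=169/9831: DF=(1 − 169/9831·(0))/(1+169/9831) = 9831/10000 ≈ 0.983100
step 2 [2y] bond c/1=7/80: DF=(441003/400000 − 7/80·(0.983100))/(1+7/80) = 9347/10000 ≈ 0.934700
step 3 [3y] zero: DF = P = 927/1000 ≈ 0.927000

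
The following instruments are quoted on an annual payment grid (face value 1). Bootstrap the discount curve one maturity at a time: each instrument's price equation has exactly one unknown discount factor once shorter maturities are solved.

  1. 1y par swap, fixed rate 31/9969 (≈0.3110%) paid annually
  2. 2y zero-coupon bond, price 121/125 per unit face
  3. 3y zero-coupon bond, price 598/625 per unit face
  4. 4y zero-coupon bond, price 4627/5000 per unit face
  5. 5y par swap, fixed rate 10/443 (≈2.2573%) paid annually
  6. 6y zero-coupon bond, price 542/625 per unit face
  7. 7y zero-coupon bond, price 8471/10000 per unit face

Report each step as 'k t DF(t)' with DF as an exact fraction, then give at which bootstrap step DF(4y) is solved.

1 1 9969/10000
2 2 121/125
3 3 598/625
4 4 4627/5000
5 5 893/1000
6 6 542/625
7 7 8471/10000
DF(4y) is solved at step 4

step 1 [1y] swap r/1=31/9969: DF=(1 − 31/9969·(0))/(1+31/9969) = 9969/10000 ≈ 0.996900
step 2 [2y] zero: DF = P = 121/125 ≈ 0.968000
step 3 [3y] zero: DF = P = 598/625 ≈ 0.956800
step 4 [4y] zero: DF = P = 4627/5000 ≈ 0.925400
step 5 [5y] swap r/1=10/443: DF=(1 − 10/443·(0.996900+0.968000+0.956800+0.925400))/(1+10/443) = 893/1000 ≈ 0.893000
step 6 [6y] zero: DF = P = 542/625 ≈ 0.867200
step 7 [7y] zero: DF = P = 8471/10000 ≈ 0.847100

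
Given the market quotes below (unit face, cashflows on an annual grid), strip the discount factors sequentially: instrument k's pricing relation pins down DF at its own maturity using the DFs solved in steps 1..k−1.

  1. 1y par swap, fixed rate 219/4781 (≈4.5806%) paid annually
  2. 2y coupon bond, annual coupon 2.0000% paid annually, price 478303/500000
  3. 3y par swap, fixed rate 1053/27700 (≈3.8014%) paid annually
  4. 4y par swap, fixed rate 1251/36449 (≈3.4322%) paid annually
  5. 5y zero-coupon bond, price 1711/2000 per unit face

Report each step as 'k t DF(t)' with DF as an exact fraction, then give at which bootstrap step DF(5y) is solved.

1 1 4781/5000
2 2 9191/10000
3 3 8947/10000
4 4 8749/10000
5 5 1711/2000
DF(5y) is solved at step 5

step 1 [1y] swap r/1=219/4781: DF=(1 − 219/4781·(0))/(1+219/4781) = 4781/5000 ≈ 0.956200
step 2 [2y] bond c/1=1/50: DF=(478303/500000 − 1/50·(0.956200))/(1+1/50) = 9191/10000 ≈ 0.919100
step 3 [3y] swap r/1=1053/27700: DF=(1 − 1053/27700·(0.956200+0.919100))/(1+1053/27700) = 8947/10000 ≈ 0.894700
step 4 [4y] swap r/1=1251/36449: DF=(1 − 1251/36449·(0.956200+0.919100+0.894700))/(1+1251/36449) = 8749/10000 ≈ 0.874900
step 5 [5y] zero: DF = P = 1711/2000 ≈ 0.855500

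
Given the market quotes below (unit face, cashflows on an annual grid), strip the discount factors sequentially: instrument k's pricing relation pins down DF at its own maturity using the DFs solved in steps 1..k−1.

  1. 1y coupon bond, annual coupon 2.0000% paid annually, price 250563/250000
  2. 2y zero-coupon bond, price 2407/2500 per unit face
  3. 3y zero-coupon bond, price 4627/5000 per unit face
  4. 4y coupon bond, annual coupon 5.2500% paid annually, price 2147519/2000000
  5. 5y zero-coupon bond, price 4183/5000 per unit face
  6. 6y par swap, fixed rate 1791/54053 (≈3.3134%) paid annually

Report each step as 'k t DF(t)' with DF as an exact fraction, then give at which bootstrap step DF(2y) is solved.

1 1 4913/5000
2 2 2407/2500
3 3 4627/5000
4 4 877/1000
5 5 4183/5000
6 6 8209/10000
DF(2y) is solved at step 2

step 1 [1y] bond c/1=1/50: DF=(250563/250000 − 1/50·(0))/(1+1/50) = 4913/5000 ≈ 0.982600
step 2 [2y] zero: DF = P = 2407/2500 ≈ 0.962800
step 3 [3y] zero: DF = P = 4627/5000 ≈ 0.925400
step 4 [4y] bond c/1=21/400: DF=(2147519/2000000 − 21/400·(0.982600+0.962800+0.925400))/(1+21/400) = 877/1000 ≈ 0.877000
step 5 [5y] zero: DF = P = 4183/5000 ≈ 0.836600
step 6 [6y] swap r/1=1791/54053: DF=(1 − 1791/54053·(0.982600+0.962800+0.925400+0.877000+0.836600))/(1+1791/54053) = 8209/10000 ≈ 0.820900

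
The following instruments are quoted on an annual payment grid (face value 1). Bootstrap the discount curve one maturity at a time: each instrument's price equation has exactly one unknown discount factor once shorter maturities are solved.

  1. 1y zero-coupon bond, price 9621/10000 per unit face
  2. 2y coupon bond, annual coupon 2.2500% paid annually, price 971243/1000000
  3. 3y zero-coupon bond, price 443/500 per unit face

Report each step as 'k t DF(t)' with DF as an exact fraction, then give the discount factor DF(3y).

step 1 [1y] zero: DF = P = 9621/10000 ≈ 0.962100
step 2 [2y] bond c/1=9/400: DF=(971243/1000000 − 9/400·(0.962100))/(1+9/400) = 9287/10000 ≈ 0.928700
step 3 [3y] zero: DF = P = 443/500 ≈ 0.886000

1 1 9621/10000
2 2 9287/10000
3 3 443/500
DF(3y) = 443/500 ≈ 0.886000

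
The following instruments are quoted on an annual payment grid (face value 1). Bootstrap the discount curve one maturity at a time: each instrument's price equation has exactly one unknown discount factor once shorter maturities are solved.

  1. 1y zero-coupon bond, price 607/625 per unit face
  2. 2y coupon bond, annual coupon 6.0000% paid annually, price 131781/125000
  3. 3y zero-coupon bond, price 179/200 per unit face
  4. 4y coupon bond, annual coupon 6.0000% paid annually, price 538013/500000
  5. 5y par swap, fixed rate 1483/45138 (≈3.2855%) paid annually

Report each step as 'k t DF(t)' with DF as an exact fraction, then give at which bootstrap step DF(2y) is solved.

step 1 [1y] zero: DF = P = 607/625 ≈ 0.971200
step 2 [2y] bond c/1=3/50: DF=(131781/125000 − 3/50·(0.971200))/(1+3/50) = 2349/2500 ≈ 0.939600
step 3 [3y] zero: DF = P = 179/200 ≈ 0.895000
step 4 [4y] bond c/1=3/50: DF=(538013/500000 − 3/50·(0.971200+0.939600+0.895000))/(1+3/50) = 8563/10000 ≈ 0.856300
step 5 [5y] swap r/1=1483/45138: DF=(1 − 1483/45138·(0.971200+0.939600+0.895000+0.856300))/(1+1483/45138) = 8517/10000 ≈ 0.851700

1 1 607/625
2 2 2349/2500
3 3 179/200
4 4 8563/10000
5 5 8517/10000
DF(2y) is solved at step 2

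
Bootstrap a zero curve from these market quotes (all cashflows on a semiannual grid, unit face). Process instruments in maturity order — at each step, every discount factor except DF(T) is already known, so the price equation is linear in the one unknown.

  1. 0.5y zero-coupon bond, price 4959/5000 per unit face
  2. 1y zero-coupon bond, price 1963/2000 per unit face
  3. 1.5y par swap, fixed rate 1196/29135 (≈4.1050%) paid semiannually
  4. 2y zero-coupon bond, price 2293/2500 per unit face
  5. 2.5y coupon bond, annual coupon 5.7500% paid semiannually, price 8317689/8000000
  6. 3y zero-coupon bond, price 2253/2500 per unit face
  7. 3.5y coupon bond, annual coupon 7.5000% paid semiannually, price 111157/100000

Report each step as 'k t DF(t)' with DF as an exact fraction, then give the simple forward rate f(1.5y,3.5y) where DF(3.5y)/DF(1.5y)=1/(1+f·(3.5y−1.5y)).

step 1 [0.5y] zero: DF = P = 4959/5000 ≈ 0.991800
step 2 [1y] zero: DF = P = 1963/2000 ≈ 0.981500
step 3 [1.5y] swap r/2=598/29135: DF=(1 − 598/29135·(0.991800+0.981500))/(1+598/29135) = 4701/5000 ≈ 0.940200
step 4 [2y] zero: DF = P = 2293/2500 ≈ 0.917200
step 5 [2.5y] bond c/2=23/800: DF=(8317689/8000000 − 23/800·(0.991800+0.981500+0.940200+0.917200))/(1+23/800) = 2259/2500 ≈ 0.903600
step 6 [3y] zero: DF = P = 2253/2500 ≈ 0.901200
step 7 [3.5y] bond c/2=3/80: DF=(111157/100000 − 3/80·(0.991800+0.981500+0.940200+0.917200+0.903600+0.901200))/(1+3/80) = 8677/10000 ≈ 0.867700

1 1/2 4959/5000
2 1 1963/2000
3 3/2 4701/5000
4 2 2293/2500
5 5/2 2259/2500
6 3 2253/2500
7 7/2 8677/10000
f(1.5y,3.5y) = ((4701/5000)/(8677/10000) − 1)/(2) = 725/17354 ≈ 4.1777%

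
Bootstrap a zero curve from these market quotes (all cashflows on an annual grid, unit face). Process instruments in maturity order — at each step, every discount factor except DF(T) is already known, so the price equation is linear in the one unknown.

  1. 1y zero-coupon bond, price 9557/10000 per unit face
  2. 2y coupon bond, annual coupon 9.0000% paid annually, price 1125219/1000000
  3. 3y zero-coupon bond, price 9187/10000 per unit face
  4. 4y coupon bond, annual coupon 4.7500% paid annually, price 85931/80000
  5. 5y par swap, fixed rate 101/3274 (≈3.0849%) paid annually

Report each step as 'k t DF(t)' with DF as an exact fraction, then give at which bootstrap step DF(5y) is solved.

1 1 9557/10000
2 2 4767/5000
3 3 9187/10000
4 4 2243/2500
5 5 4293/5000
DF(5y) is solved at step 5

step 1 [1y] zero: DF = P = 9557/10000 ≈ 0.955700
step 2 [2y] bond c/1=9/100: DF=(1125219/1000000 − 9/100·(0.955700))/(1+9/100) = 4767/5000 ≈ 0.953400
step 3 [3y] zero: DF = P = 9187/10000 ≈ 0.918700
step 4 [4y] bond c/1=19/400: DF=(85931/80000 − 19/400·(0.955700+0.953400+0.918700))/(1+19/400) = 2243/2500 ≈ 0.897200
step 5 [5y] swap r/1=101/3274: DF=(1 − 101/3274·(0.955700+0.953400+0.918700+0.897200))/(1+101/3274) = 4293/5000 ≈ 0.858600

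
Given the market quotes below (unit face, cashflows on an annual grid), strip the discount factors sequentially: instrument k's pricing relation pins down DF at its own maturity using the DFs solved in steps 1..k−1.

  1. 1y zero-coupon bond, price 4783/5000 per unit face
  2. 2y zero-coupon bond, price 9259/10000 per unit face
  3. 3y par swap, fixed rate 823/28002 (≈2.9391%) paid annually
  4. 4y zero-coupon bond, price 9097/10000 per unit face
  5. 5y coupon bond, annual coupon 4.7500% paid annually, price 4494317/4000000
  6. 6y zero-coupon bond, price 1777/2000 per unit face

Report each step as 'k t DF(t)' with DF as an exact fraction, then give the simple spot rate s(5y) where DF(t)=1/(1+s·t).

step 1 [1y] zero: DF = P = 4783/5000 ≈ 0.956600
step 2 [2y] zero: DF = P = 9259/10000 ≈ 0.925900
step 3 [3y] swap r/1=823/28002: DF=(1 − 823/28002·(0.956600+0.925900))/(1+823/28002) = 9177/10000 ≈ 0.917700
step 4 [4y] zero: DF = P = 9097/10000 ≈ 0.909700
step 5 [5y] bond c/1=19/400: DF=(4494317/4000000 − 19/400·(0.956600+0.925900+0.917700+0.909700))/(1+19/400) = 2261/2500 ≈ 0.904400
step 6 [6y] zero: DF = P = 1777/2000 ≈ 0.888500

1 1 4783/5000
2 2 9259/10000
3 3 9177/10000
4 4 9097/10000
5 5 2261/2500
6 6 1777/2000
s(5y) = (1/(2261/2500) − 1)/(5) = 239/11305 ≈ 2.1141%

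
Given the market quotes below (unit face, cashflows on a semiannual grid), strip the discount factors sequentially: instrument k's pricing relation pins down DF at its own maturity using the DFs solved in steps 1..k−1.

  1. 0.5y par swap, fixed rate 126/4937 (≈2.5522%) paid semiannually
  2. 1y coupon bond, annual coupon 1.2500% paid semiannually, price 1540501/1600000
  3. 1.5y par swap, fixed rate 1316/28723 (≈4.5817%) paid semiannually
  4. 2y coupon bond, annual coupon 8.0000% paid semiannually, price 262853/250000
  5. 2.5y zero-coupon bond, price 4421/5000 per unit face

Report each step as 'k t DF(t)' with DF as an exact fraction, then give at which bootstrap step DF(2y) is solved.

1 1/2 4937/5000
2 1 9507/10000
3 3/2 4671/5000
4 2 1801/2000
5 5/2 4421/5000
DF(2y) is solved at step 4

step 1 [0.5y] swap r/2=63/4937: DF=(1 − 63/4937·(0))/(1+63/4937) = 4937/5000 ≈ 0.987400
step 2 [1y] bond c/2=1/160: DF=(1540501/1600000 − 1/160·(0.987400))/(1+1/160) = 9507/10000 ≈ 0.950700
step 3 [1.5y] swap r/2=658/28723: DF=(1 − 658/28723·(0.987400+0.950700))/(1+658/28723) = 4671/5000 ≈ 0.934200
step 4 [2y] bond c/2=1/25: DF=(262853/250000 − 1/25·(0.987400+0.950700+0.934200))/(1+1/25) = 1801/2000 ≈ 0.900500
step 5 [2.5y] zero: DF = P = 4421/5000 ≈ 0.884200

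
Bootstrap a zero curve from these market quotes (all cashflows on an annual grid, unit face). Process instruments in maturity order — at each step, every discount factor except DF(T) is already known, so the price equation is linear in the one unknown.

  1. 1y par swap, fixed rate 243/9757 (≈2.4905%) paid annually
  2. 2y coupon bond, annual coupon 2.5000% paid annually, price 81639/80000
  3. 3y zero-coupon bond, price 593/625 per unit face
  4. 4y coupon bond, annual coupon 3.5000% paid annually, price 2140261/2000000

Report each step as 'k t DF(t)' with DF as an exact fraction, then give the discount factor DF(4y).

step 1 [1y] swap r/1=243/9757: DF=(1 − 243/9757·(0))/(1+243/9757) = 9757/10000 ≈ 0.975700
step 2 [2y] bond c/1=1/40: DF=(81639/80000 − 1/40·(0.975700))/(1+1/40) = 4859/5000 ≈ 0.971800
step 3 [3y] zero: DF = P = 593/625 ≈ 0.948800
step 4 [4y] bond c/1=7/200: DF=(2140261/2000000 − 7/200·(0.975700+0.971800+0.948800))/(1+7/200) = 117/125 ≈ 0.936000

1 1 9757/10000
2 2 4859/5000
3 3 593/625
4 4 117/125
DF(4y) = 117/125 ≈ 0.936000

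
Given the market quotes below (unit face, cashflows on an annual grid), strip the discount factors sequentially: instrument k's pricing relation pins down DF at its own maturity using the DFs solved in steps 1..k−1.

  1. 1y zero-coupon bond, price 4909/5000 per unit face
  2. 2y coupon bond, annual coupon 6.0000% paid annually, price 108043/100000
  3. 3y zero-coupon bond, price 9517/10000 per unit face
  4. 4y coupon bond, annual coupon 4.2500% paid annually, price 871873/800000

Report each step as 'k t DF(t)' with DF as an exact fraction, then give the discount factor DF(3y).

1 1 4909/5000
2 2 9637/10000
3 3 9517/10000
4 4 9273/10000
DF(3y) = 9517/10000 ≈ 0.951700

step 1 [1y] zero: DF = P = 4909/5000 ≈ 0.981800
step 2 [2y] bond c/1=3/50: DF=(108043/100000 − 3/50·(0.981800))/(1+3/50) = 9637/10000 ≈ 0.963700
step 3 [3y] zero: DF = P = 9517/10000 ≈ 0.951700
step 4 [4y] bond c/1=17/400: DF=(871873/800000 − 17/400·(0.981800+0.963700+0.951700))/(1+17/400) = 9273/10000 ≈ 0.927300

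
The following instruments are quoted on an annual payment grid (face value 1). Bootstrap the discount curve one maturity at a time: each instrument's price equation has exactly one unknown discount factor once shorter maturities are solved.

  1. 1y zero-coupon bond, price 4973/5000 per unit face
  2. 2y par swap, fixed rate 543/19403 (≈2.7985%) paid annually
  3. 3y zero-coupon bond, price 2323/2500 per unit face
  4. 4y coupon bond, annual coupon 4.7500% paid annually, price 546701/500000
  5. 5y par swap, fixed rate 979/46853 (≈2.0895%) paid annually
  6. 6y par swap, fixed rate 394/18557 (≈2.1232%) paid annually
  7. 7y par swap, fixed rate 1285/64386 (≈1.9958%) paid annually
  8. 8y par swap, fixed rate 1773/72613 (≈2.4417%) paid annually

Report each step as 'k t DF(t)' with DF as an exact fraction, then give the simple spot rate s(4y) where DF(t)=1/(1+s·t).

1 1 4973/5000
2 2 9457/10000
3 3 2323/2500
4 4 9137/10000
5 5 9021/10000
6 6 4409/5000
7 7 1743/2000
8 8 8227/10000
s(4y) = (1/(9137/10000) − 1)/(4) = 863/36548 ≈ 2.3613%

step 1 [1y] zero: DF = P = 4973/5000 ≈ 0.994600
step 2 [2y] swap r/1=543/19403: DF=(1 − 543/19403·(0.994600))/(1+543/19403) = 9457/10000 ≈ 0.945700
step 3 [3y] zero: DF = P = 2323/2500 ≈ 0.929200
step 4 [4y] bond c/1=19/400: DF=(546701/500000 − 19/400·(0.994600+0.945700+0.929200))/(1+19/400) = 9137/10000 ≈ 0.913700
step 5 [5y] swap r/1=979/46853: DF=(1 − 979/46853·(0.994600+0.945700+0.929200+0.913700))/(1+979/46853) = 9021/10000 ≈ 0.902100
step 6 [6y] swap r/1=394/18557: DF=(1 − 394/18557·(0.994600+0.945700+0.929200+0.913700+0.902100))/(1+394/18557) = 4409/5000 ≈ 0.881800
step 7 [7y] swap r/1=1285/64386: DF=(1 − 1285/64386·(0.994600+0.945700+0.929200+0.913700+0.902100+0.881800))/(1+1285/64386) = 1743/2000 ≈ 0.871500
step 8 [8y] swap r/1=1773/72613: DF=(1 − 1773/72613·(0.994600+0.945700+0.929200+0.913700+0.902100+0.881800+0.871500))/(1+1773/72613) = 8227/10000 ≈ 0.822700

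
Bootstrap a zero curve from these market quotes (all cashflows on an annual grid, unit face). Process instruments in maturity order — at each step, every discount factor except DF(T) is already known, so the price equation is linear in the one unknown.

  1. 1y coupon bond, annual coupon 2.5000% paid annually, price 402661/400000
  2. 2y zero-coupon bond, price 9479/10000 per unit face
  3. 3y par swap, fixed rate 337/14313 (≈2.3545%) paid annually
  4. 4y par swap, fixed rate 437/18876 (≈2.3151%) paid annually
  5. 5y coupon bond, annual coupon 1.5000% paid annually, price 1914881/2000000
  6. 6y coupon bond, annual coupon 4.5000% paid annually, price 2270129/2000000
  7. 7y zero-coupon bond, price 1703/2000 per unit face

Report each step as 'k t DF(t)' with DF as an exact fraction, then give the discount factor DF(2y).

1 1 9821/10000
2 2 9479/10000
3 3 4663/5000
4 4 4563/5000
5 5 71/80
6 6 4427/5000
7 7 1703/2000
DF(2y) = 9479/10000 ≈ 0.947900

step 1 [1y] bond c/1=1/40: DF=(402661/400000 − 1/40·(0))/(1+1/40) = 9821/10000 ≈ 0.982100
step 2 [2y] zero: DF = P = 9479/10000 ≈ 0.947900
step 3 [3y] swap r/1=337/14313: DF=(1 − 337/14313·(0.982100+0.947900))/(1+337/14313) = 4663/5000 ≈ 0.932600
step 4 [4y] swap r/1=437/18876: DF=(1 − 437/18876·(0.982100+0.947900+0.932600))/(1+437/18876) = 4563/5000 ≈ 0.912600
step 5 [5y] bond c/1=3/200: DF=(1914881/2000000 − 3/200·(0.982100+0.947900+0.932600+0.912600))/(1+3/200) = 71/80 ≈ 0.887500
step 6 [6y] bond c/1=9/200: DF=(2270129/2000000 − 9/200·(0.982100+0.947900+0.932600+0.912600+0.887500))/(1+9/200) = 4427/5000 ≈ 0.885400
step 7 [7y] zero: DF = P = 1703/2000 ≈ 0.851500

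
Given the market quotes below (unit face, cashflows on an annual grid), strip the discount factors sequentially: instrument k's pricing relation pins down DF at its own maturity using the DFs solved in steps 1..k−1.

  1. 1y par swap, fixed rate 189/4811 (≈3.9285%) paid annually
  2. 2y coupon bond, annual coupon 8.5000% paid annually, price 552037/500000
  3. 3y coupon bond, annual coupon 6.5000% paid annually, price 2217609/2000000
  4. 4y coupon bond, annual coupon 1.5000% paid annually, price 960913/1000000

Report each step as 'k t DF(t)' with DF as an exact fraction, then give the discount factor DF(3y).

step 1 [1y] swap r/1=189/4811: DF=(1 − 189/4811·(0))/(1+189/4811) = 4811/5000 ≈ 0.962200
step 2 [2y] bond c/1=17/200: DF=(552037/500000 − 17/200·(0.962200))/(1+17/200) = 4711/5000 ≈ 0.942200
step 3 [3y] bond c/1=13/200: DF=(2217609/2000000 − 13/200·(0.962200+0.942200))/(1+13/200) = 9249/10000 ≈ 0.924900
step 4 [4y] bond c/1=3/200: DF=(960913/1000000 − 3/200·(0.962200+0.942200+0.924900))/(1+3/200) = 9049/10000 ≈ 0.904900

1 1 4811/5000
2 2 4711/5000
3 3 9249/10000
4 4 9049/10000
DF(3y) = 9249/10000 ≈ 0.924900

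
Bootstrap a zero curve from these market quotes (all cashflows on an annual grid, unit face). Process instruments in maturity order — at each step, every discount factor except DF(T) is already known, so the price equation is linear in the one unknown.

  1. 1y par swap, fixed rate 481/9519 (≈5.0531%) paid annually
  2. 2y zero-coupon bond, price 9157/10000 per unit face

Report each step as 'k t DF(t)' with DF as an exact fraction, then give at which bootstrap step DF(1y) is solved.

step 1 [1y] swap r/1=481/9519: DF=(1 − 481/9519·(0))/(1+481/9519) = 9519/10000 ≈ 0.951900
step 2 [2y] zero: DF = P = 9157/10000 ≈ 0.915700

1 1 9519/10000
2 2 9157/10000
DF(1y) is solved at step 1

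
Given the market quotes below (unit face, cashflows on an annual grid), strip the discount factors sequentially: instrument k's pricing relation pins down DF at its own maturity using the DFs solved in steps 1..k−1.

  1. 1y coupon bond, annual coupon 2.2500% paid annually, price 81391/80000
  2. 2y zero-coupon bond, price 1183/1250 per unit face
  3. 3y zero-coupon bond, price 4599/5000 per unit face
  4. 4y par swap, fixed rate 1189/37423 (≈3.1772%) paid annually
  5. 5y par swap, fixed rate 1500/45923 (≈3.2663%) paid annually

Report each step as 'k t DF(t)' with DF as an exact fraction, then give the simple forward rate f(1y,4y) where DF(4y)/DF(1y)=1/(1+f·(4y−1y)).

1 1 199/200
2 2 1183/1250
3 3 4599/5000
4 4 8811/10000
5 5 17/20
f(1y,4y) = ((199/200)/(8811/10000) − 1)/(3) = 1139/26433 ≈ 4.3090%

step 1 [1y] bond c/1=9/400: DF=(81391/80000 − 9/400·(0))/(1+9/400) = 199/200 ≈ 0.995000
step 2 [2y] zero: DF = P = 1183/1250 ≈ 0.946400
step 3 [3y] zero: DF = P = 4599/5000 ≈ 0.919800
step 4 [4y] swap r/1=1189/37423: DF=(1 − 1189/37423·(0.995000+0.946400+0.919800))/(1+1189/37423) = 8811/10000 ≈ 0.881100
step 5 [5y] swap r/1=1500/45923: DF=(1 − 1500/45923·(0.995000+0.946400+0.919800+0.881100))/(1+1500/45923) = 17/20 ≈ 0.850000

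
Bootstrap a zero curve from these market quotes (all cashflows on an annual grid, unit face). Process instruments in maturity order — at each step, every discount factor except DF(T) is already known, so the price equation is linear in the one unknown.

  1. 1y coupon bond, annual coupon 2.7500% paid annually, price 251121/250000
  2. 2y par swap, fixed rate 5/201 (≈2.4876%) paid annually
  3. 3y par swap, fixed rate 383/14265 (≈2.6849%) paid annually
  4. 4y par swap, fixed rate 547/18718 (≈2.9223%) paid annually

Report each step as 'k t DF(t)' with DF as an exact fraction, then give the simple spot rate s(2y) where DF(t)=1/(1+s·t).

1 1 611/625
2 2 119/125
3 3 4617/5000
4 4 4453/5000
s(2y) = (1/(119/125) − 1)/(2) = 3/119 ≈ 2.5210%

step 1 [1y] bond c/1=11/400: DF=(251121/250000 − 11/400·(0))/(1+11/400) = 611/625 ≈ 0.977600
step 2 [2y] swap r/1=5/201: DF=(1 − 5/201·(0.977600))/(1+5/201) = 119/125 ≈ 0.952000
step 3 [3y] swap r/1=383/14265: DF=(1 − 383/14265·(0.977600+0.952000))/(1+383/14265) = 4617/5000 ≈ 0.923400
step 4 [4y] swap r/1=547/18718: DF=(1 − 547/18718·(0.977600+0.952000+0.923400))/(1+547/18718) = 4453/5000 ≈ 0.890600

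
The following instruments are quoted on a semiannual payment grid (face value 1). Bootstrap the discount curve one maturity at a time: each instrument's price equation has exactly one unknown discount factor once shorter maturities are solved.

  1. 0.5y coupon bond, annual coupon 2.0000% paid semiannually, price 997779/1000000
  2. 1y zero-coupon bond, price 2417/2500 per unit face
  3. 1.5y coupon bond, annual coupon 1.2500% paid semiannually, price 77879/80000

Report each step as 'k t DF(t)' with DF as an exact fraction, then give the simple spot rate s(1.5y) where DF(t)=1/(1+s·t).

1 1/2 9879/10000
2 1 2417/2500
3 3/2 9553/10000
s(1.5y) = (1/(9553/10000) − 1)/(3/2) = 298/9553 ≈ 3.1194%

step 1 [0.5y] bond c/2=1/100: DF=(997779/1000000 − 1/100·(0))/(1+1/100) = 9879/10000 ≈ 0.987900
step 2 [1y] zero: DF = P = 2417/2500 ≈ 0.966800
step 3 [1.5y] bond c/2=1/160: DF=(77879/80000 − 1/160·(0.987900+0.966800))/(1+1/160) = 9553/10000 ≈ 0.955300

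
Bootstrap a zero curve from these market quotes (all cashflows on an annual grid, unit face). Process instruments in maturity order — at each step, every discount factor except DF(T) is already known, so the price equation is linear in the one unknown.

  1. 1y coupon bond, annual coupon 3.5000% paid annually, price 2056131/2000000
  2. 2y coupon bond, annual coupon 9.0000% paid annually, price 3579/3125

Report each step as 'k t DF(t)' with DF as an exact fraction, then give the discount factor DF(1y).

step 1 [1y] bond c/1=7/200: DF=(2056131/2000000 − 7/200·(0))/(1+7/200) = 9933/10000 ≈ 0.993300
step 2 [2y] bond c/1=9/100: DF=(3579/3125 − 9/100·(0.993300))/(1+9/100) = 9687/10000 ≈ 0.968700

1 1 9933/10000
2 2 9687/10000
DF(1y) = 9933/10000 ≈ 0.993300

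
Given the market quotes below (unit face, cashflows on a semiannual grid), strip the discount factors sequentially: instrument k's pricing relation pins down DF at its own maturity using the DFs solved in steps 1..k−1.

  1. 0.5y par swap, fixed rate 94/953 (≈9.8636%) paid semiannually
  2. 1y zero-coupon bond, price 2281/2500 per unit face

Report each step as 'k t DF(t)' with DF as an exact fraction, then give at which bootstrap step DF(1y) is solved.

step 1 [0.5y] swap r/2=47/953: DF=(1 − 47/953·(0))/(1+47/953) = 953/1000 ≈ 0.953000
step 2 [1y] zero: DF = P = 2281/2500 ≈ 0.912400

1 1/2 953/1000
2 1 2281/2500
DF(1y) is solved at step 2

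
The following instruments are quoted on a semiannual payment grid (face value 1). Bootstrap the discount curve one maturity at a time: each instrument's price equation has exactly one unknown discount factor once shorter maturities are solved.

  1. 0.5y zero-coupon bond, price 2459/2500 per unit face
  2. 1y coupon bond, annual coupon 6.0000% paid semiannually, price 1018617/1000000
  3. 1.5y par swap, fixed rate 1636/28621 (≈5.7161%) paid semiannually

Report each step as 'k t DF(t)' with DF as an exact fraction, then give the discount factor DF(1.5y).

step 1 [0.5y] zero: DF = P = 2459/2500 ≈ 0.983600
step 2 [1y] bond c/2=3/100: DF=(1018617/1000000 − 3/100·(0.983600))/(1+3/100) = 9603/10000 ≈ 0.960300
step 3 [1.5y] swap r/2=818/28621: DF=(1 − 818/28621·(0.983600+0.960300))/(1+818/28621) = 4591/5000 ≈ 0.918200

1 1/2 2459/2500
2 1 9603/10000
3 3/2 4591/5000
DF(1.5y) = 4591/5000 ≈ 0.918200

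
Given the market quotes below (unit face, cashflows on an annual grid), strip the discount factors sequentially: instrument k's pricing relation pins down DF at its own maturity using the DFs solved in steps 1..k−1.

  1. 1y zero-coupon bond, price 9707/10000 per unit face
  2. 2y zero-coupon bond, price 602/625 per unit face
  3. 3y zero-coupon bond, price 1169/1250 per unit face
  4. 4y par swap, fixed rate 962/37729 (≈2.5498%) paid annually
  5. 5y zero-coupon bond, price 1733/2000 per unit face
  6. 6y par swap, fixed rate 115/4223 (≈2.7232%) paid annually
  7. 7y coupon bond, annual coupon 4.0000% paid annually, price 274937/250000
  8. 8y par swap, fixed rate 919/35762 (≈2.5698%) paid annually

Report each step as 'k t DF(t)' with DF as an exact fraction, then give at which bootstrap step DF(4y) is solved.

1 1 9707/10000
2 2 602/625
3 3 1169/1250
4 4 4519/5000
5 5 1733/2000
6 6 1701/2000
7 7 8463/10000
8 8 4081/5000
DF(4y) is solved at step 4

step 1 [1y] zero: DF = P = 9707/10000 ≈ 0.970700
step 2 [2y] zero: DF = P = 602/625 ≈ 0.963200
step 3 [3y] zero: DF = P = 1169/1250 ≈ 0.935200
step 4 [4y] swap r/1=962/37729: DF=(1 − 962/37729·(0.970700+0.963200+0.935200))/(1+962/37729) = 4519/5000 ≈ 0.903800
step 5 [5y] zero: DF = P = 1733/2000 ≈ 0.866500
step 6 [6y] swap r/1=115/4223: DF=(1 − 115/4223·(0.970700+0.963200+0.935200+0.903800+0.866500))/(1+115/4223) = 1701/2000 ≈ 0.850500
step 7 [7y] bond c/1=1/25: DF=(274937/250000 − 1/25·(0.970700+0.963200+0.935200+0.903800+0.866500+0.850500))/(1+1/25) = 8463/10000 ≈ 0.846300
step 8 [8y] swap r/1=919/35762: DF=(1 − 919/35762·(0.970700+0.963200+0.935200+0.903800+0.866500+0.850500+0.846300))/(1+919/35762) = 4081/5000 ≈ 0.816200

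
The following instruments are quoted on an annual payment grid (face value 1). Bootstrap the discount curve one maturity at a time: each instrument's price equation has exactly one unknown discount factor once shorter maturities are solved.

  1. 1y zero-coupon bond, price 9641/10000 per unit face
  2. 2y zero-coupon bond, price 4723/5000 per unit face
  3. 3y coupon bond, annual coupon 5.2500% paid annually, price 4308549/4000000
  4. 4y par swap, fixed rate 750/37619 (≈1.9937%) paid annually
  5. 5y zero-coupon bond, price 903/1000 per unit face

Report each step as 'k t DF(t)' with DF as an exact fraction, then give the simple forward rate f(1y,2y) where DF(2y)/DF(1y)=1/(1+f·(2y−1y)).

1 1 9641/10000
2 2 4723/5000
3 3 4641/5000
4 4 37/40
5 5 903/1000
f(1y,2y) = ((9641/10000)/(4723/5000) − 1)/(1) = 195/9446 ≈ 2.0644%

step 1 [1y] zero: DF = P = 9641/10000 ≈ 0.964100
step 2 [2y] zero: DF = P = 4723/5000 ≈ 0.944600
step 3 [3y] bond c/1=21/400: DF=(4308549/4000000 − 21/400·(0.964100+0.944600))/(1+21/400) = 4641/5000 ≈ 0.928200
step 4 [4y] swap r/1=750/37619: DF=(1 − 750/37619·(0.964100+0.944600+0.928200))/(1+750/37619) = 37/40 ≈ 0.925000
step 5 [5y] zero: DF = P = 903/1000 ≈ 0.903000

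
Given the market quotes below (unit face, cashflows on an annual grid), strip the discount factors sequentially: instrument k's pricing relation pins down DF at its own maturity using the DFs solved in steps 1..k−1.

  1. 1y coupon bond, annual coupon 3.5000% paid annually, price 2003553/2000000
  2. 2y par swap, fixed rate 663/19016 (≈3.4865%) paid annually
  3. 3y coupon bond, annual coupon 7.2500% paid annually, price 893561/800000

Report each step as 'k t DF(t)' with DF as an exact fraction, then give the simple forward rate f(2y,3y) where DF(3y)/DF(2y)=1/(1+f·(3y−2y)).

step 1 [1y] bond c/1=7/200: DF=(2003553/2000000 − 7/200·(0))/(1+7/200) = 9679/10000 ≈ 0.967900
step 2 [2y] swap r/1=663/19016: DF=(1 − 663/19016·(0.967900))/(1+663/19016) = 9337/10000 ≈ 0.933700
step 3 [3y] bond c/1=29/400: DF=(893561/800000 − 29/400·(0.967900+0.933700))/(1+29/400) = 9129/10000 ≈ 0.912900

1 1 9679/10000
2 2 9337/10000
3 3 9129/10000
f(2y,3y) = ((9337/10000)/(9129/10000) − 1)/(1) = 208/9129 ≈ 2.2785%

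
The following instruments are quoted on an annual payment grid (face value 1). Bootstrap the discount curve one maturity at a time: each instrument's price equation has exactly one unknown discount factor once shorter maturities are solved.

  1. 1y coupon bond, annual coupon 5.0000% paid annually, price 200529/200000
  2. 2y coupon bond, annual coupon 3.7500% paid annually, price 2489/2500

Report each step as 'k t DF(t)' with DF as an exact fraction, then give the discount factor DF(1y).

step 1 [1y] bond c/1=1/20: DF=(200529/200000 − 1/20·(0))/(1+1/20) = 9549/10000 ≈ 0.954900
step 2 [2y] bond c/1=3/80: DF=(2489/2500 − 3/80·(0.954900))/(1+3/80) = 9251/10000 ≈ 0.925100

1 1 9549/10000
2 2 9251/10000
DF(1y) = 9549/10000 ≈ 0.954900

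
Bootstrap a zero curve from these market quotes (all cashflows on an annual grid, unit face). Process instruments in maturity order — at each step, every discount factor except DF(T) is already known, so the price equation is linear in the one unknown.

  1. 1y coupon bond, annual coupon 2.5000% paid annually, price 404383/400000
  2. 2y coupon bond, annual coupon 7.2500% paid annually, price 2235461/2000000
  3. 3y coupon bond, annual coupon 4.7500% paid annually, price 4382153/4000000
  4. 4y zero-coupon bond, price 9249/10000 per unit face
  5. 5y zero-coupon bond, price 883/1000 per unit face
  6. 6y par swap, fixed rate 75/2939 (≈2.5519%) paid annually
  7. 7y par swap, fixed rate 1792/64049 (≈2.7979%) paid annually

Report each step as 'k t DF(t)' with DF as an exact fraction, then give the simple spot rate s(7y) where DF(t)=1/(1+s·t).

1 1 9863/10000
2 2 1951/2000
3 3 9569/10000
4 4 9249/10000
5 5 883/1000
6 6 343/400
7 7 513/625
s(7y) = (1/(513/625) − 1)/(7) = 16/513 ≈ 3.1189%

step 1 [1y] bond c/1=1/40: DF=(404383/400000 − 1/40·(0))/(1+1/40) = 9863/10000 ≈ 0.986300
step 2 [2y] bond c/1=29/400: DF=(2235461/2000000 − 29/400·(0.986300))/(1+29/400) = 1951/2000 ≈ 0.975500
step 3 [3y] bond c/1=19/400: DF=(4382153/4000000 − 19/400·(0.986300+0.975500))/(1+19/400) = 9569/10000 ≈ 0.956900
step 4 [4y] zero: DF = P = 9249/10000 ≈ 0.924900
step 5 [5y] zero: DF = P = 883/1000 ≈ 0.883000
step 6 [6y] swap r/1=75/2939: DF=(1 − 75/2939·(0.986300+0.975500+0.956900+0.924900+0.883000))/(1+75/2939) = 343/400 ≈ 0.857500
step 7 [7y] swap r/1=1792/64049: DF=(1 − 1792/64049·(0.986300+0.975500+0.956900+0.924900+0.883000+0.857500))/(1+1792/64049) = 513/625 ≈ 0.820800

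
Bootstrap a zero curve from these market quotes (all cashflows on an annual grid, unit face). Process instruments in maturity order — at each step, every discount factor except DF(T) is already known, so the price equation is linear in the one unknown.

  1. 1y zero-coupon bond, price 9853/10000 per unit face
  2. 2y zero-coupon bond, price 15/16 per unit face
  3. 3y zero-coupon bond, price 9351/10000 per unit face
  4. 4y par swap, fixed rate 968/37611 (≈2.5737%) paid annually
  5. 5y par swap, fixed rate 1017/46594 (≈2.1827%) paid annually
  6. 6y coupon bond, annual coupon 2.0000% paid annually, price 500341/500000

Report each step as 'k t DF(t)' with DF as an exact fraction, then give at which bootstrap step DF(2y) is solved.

step 1 [1y] zero: DF = P = 9853/10000 ≈ 0.985300
step 2 [2y] zero: DF = P = 15/16 ≈ 0.937500
step 3 [3y] zero: DF = P = 9351/10000 ≈ 0.935100
step 4 [4y] swap r/1=968/37611: DF=(1 − 968/37611·(0.985300+0.937500+0.935100))/(1+968/37611) = 1129/1250 ≈ 0.903200
step 5 [5y] swap r/1=1017/46594: DF=(1 − 1017/46594·(0.985300+0.937500+0.935100+0.903200))/(1+1017/46594) = 8983/10000 ≈ 0.898300
step 6 [6y] bond c/1=1/50: DF=(500341/500000 − 1/50·(0.985300+0.937500+0.935100+0.903200+0.898300))/(1+1/50) = 8897/10000 ≈ 0.889700

1 1 9853/10000
2 2 15/16
3 3 9351/10000
4 4 1129/1250
5 5 8983/10000
6 6 8897/10000
DF(2y) is solved at step 2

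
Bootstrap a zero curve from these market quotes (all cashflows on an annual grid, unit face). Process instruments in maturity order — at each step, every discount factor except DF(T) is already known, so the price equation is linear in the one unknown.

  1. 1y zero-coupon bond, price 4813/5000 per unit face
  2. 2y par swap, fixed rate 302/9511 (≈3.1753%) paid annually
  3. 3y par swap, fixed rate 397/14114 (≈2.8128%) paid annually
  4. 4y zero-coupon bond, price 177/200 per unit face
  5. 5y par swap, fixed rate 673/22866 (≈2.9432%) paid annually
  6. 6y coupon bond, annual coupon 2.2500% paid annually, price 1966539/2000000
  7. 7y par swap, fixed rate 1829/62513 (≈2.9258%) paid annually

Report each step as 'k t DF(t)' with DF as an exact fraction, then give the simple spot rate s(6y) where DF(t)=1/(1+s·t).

1 1 4813/5000
2 2 2349/2500
3 3 4603/5000
4 4 177/200
5 5 4327/5000
6 6 861/1000
7 7 8171/10000
s(6y) = (1/(861/1000) − 1)/(6) = 139/5166 ≈ 2.6907%

step 1 [1y] zero: DF = P = 4813/5000 ≈ 0.962600
step 2 [2y] swap r/1=302/9511: DF=(1 − 302/9511·(0.962600))/(1+302/9511) = 2349/2500 ≈ 0.939600
step 3 [3y] swap r/1=397/14114: DF=(1 − 397/14114·(0.962600+0.939600))/(1+397/14114) = 4603/5000 ≈ 0.920600
step 4 [4y] zero: DF = P = 177/200 ≈ 0.885000
step 5 [5y] swap r/1=673/22866: DF=(1 − 673/22866·(0.962600+0.939600+0.920600+0.885000))/(1+673/22866) = 4327/5000 ≈ 0.865400
step 6 [6y] bond c/1=9/400: DF=(1966539/2000000 − 9/400·(0.962600+0.939600+0.920600+0.885000+0.865400))/(1+9/400) = 861/1000 ≈ 0.861000
step 7 [7y] swap r/1=1829/62513: DF=(1 − 1829/62513·(0.962600+0.939600+0.920600+0.885000+0.865400+0.861000))/(1+1829/62513) = 8171/10000 ≈ 0.817100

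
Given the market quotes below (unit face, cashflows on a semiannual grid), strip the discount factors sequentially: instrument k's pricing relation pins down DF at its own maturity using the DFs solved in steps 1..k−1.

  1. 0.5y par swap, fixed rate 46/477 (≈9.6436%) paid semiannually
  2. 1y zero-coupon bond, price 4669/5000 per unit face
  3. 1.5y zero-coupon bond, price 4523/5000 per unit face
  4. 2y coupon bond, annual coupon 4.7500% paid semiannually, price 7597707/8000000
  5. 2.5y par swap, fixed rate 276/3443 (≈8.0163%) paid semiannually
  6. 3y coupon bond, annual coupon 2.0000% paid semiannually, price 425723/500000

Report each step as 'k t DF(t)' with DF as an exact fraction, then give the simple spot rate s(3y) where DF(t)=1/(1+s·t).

step 1 [0.5y] swap r/2=23/477: DF=(1 − 23/477·(0))/(1+23/477) = 477/500 ≈ 0.954000
step 2 [1y] zero: DF = P = 4669/5000 ≈ 0.933800
step 3 [1.5y] zero: DF = P = 4523/5000 ≈ 0.904600
step 4 [2y] bond c/2=19/800: DF=(7597707/8000000 − 19/800·(0.954000+0.933800+0.904600))/(1+19/800) = 8629/10000 ≈ 0.862900
step 5 [2.5y] swap r/2=138/3443: DF=(1 − 138/3443·(0.954000+0.933800+0.904600+0.862900))/(1+138/3443) = 4103/5000 ≈ 0.820600
step 6 [3y] bond c/2=1/100: DF=(425723/500000 − 1/100·(0.954000+0.933800+0.904600+0.862900+0.820600))/(1+1/100) = 7987/10000 ≈ 0.798700

1 1/2 477/500
2 1 4669/5000
3 3/2 4523/5000
4 2 8629/10000
5 5/2 4103/5000
6 3 7987/10000
s(3y) = (1/(7987/10000) − 1)/(3) = 671/7987 ≈ 8.4012%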